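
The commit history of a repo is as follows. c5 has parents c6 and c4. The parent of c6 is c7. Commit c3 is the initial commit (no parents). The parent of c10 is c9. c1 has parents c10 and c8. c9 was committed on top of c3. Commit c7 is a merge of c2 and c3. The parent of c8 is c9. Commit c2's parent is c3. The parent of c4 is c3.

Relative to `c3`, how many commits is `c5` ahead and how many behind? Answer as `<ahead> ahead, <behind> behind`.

5 ahead, 0 behind

Reachable from c5: {c2, c3, c4, c5, c6, c7}.
Reachable from c3: {c3}.
Only in c5's history (ahead): {c2, c4, c5, c6, c7} — 5.
Only in c3's history (behind): {} — 0.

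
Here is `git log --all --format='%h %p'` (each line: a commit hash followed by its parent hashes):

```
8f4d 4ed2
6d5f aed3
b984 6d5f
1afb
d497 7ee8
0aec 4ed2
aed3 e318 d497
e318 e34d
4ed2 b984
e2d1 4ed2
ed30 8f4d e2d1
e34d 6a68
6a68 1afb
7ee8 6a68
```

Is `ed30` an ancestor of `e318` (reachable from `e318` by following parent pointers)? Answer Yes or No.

Ancestors of e318: {1afb, 6a68, e318, e34d}.
ed30 is not in that set, so it is not an ancestor of e318.

No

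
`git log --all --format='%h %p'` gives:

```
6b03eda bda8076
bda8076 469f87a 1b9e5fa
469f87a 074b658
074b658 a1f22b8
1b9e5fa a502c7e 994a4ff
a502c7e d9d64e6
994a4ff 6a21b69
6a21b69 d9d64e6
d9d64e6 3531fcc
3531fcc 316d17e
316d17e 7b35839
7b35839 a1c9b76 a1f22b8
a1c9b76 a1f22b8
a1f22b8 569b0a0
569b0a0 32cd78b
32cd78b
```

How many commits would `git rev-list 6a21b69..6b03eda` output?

Reachable from 6b03eda: {074b658, 1b9e5fa, 316d17e, 32cd78b, 3531fcc, 469f87a, 569b0a0, 6a21b69, 6b03eda, 7b35839, 994a4ff, a1c9b76, a1f22b8, a502c7e, bda8076, d9d64e6}.
Reachable from 6a21b69: {316d17e, 32cd78b, 3531fcc, 569b0a0, 6a21b69, 7b35839, a1c9b76, a1f22b8, d9d64e6}.
In 6b03eda's history but not 6a21b69's: {074b658, 1b9e5fa, 469f87a, 6b03eda, 994a4ff, a502c7e, bda8076} — 7 commits.

7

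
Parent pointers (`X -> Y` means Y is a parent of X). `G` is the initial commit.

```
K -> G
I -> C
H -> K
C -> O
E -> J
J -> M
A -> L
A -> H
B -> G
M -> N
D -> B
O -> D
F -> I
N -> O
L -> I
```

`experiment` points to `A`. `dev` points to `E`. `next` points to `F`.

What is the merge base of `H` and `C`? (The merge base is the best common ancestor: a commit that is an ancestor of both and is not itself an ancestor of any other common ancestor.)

G

Ancestors of H: {G, H, K}.
Ancestors of C: {B, C, D, G, O}.
Common ancestors: {G}.
The only common ancestor is G, so it is the merge base.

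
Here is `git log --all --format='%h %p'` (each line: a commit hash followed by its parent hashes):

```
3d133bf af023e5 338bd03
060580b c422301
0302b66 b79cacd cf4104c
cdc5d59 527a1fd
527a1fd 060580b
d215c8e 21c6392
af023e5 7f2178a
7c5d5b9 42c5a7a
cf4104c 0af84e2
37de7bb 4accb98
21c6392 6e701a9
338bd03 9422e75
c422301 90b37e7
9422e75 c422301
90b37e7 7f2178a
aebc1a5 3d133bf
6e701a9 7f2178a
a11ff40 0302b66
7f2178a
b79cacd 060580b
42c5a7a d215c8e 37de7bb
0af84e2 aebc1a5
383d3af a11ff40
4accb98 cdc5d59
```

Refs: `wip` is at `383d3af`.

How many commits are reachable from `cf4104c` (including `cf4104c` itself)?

Walking parent pointers from cf4104c: reachable set = {0af84e2, 338bd03, 3d133bf, 7f2178a, 90b37e7, 9422e75, aebc1a5, af023e5, c422301, cf4104c}.
That is 10 commits.

10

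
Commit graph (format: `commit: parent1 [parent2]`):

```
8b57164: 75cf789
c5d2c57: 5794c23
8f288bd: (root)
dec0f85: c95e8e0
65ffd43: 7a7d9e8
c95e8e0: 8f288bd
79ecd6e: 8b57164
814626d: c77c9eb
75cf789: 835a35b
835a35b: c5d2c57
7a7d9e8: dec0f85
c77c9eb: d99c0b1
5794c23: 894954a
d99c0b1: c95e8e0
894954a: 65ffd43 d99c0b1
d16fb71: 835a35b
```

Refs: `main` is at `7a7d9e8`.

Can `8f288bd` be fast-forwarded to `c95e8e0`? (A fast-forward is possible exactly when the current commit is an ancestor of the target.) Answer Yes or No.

A fast-forward from 8f288bd to c95e8e0 is possible iff 8f288bd is an ancestor of c95e8e0.
Ancestors of c95e8e0: {8f288bd, c95e8e0}.
8f288bd is among them, so fast-forward is possible.

Yes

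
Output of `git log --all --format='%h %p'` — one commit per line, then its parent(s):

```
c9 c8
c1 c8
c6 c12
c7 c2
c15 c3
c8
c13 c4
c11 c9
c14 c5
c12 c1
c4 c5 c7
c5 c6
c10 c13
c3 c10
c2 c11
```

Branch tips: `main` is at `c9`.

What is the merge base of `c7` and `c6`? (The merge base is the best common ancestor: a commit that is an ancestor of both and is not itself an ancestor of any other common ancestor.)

Ancestors of c7: {c11, c2, c7, c8, c9}.
Ancestors of c6: {c1, c12, c6, c8}.
Common ancestors: {c8}.
The only common ancestor is c8, so it is the merge base.

c8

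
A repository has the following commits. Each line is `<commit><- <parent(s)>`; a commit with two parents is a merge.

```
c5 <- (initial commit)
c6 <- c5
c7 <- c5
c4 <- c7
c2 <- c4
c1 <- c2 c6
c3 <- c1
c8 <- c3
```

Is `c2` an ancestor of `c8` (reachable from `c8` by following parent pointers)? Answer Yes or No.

Yes

Ancestors of c8 (commits reachable by following parents): {c1, c2, c3, c4, c5, c6, c7, c8}.
c2 is in that set, so it is an ancestor of c8.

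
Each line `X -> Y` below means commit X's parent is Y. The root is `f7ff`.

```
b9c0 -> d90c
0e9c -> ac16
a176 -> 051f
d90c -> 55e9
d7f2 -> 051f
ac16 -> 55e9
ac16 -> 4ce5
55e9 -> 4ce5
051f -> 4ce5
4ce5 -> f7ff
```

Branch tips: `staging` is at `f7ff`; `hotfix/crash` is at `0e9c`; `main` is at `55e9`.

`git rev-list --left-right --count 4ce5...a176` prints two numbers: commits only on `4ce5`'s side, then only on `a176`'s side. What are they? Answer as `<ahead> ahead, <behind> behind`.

0 ahead, 2 behind

Reachable from 4ce5: {4ce5, f7ff}.
Reachable from a176: {051f, 4ce5, a176, f7ff}.
Only in 4ce5's history (ahead): {} — 0.
Only in a176's history (behind): {051f, a176} — 2.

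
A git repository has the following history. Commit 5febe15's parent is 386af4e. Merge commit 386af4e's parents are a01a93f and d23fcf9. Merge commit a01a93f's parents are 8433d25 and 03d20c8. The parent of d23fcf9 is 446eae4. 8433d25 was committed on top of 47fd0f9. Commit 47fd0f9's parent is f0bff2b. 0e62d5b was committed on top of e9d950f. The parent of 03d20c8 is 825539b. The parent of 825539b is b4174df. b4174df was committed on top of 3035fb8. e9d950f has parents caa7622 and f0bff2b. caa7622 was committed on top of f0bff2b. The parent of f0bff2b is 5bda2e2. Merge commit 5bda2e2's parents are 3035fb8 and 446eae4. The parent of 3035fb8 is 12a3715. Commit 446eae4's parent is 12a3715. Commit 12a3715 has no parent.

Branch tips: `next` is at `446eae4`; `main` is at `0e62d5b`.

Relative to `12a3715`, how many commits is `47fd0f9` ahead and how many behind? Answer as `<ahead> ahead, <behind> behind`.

5 ahead, 0 behind

Reachable from 47fd0f9: {12a3715, 3035fb8, 446eae4, 47fd0f9, 5bda2e2, f0bff2b}.
Reachable from 12a3715: {12a3715}.
Only in 47fd0f9's history (ahead): {3035fb8, 446eae4, 47fd0f9, 5bda2e2, f0bff2b} — 5.
Only in 12a3715's history (behind): {} — 0.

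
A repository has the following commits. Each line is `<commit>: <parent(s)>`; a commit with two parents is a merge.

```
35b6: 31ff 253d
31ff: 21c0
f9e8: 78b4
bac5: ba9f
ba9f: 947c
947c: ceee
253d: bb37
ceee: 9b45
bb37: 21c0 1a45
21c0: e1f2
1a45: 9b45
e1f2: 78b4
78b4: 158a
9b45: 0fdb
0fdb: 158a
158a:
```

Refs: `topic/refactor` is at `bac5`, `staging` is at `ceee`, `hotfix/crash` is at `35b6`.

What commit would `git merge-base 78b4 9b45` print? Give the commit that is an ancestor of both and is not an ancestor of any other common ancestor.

158a

Ancestors of 78b4: {158a, 78b4}.
Ancestors of 9b45: {0fdb, 158a, 9b45}.
Common ancestors: {158a}.
The only common ancestor is 158a, so it is the merge base.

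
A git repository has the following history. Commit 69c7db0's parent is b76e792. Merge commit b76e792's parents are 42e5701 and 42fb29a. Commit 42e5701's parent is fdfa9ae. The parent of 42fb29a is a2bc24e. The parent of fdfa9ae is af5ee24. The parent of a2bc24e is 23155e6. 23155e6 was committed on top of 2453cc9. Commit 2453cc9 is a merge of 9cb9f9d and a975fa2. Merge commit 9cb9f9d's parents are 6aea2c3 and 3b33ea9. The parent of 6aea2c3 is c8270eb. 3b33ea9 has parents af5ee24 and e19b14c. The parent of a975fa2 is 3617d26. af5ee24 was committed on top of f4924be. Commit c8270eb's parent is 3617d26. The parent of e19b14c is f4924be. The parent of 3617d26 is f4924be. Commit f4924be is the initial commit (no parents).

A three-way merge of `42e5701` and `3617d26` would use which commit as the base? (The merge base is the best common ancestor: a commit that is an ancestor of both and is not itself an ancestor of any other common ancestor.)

Ancestors of 42e5701: {42e5701, af5ee24, f4924be, fdfa9ae}.
Ancestors of 3617d26: {3617d26, f4924be}.
Common ancestors: {f4924be}.
The only common ancestor is f4924be, so it is the merge base.

f4924be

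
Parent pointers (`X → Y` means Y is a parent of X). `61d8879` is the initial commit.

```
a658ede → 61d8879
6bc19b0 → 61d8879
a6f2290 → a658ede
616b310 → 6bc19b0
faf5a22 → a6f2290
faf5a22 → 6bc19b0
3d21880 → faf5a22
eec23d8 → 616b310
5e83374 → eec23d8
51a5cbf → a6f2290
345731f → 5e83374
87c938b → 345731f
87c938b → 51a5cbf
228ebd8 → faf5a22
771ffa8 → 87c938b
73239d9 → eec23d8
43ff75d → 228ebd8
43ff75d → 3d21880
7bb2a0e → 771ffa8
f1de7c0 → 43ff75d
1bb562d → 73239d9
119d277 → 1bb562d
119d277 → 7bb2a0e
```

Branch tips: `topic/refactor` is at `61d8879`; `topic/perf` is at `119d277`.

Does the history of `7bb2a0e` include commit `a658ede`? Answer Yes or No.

Yes

Ancestors of 7bb2a0e (commits reachable by following parents): {345731f, 51a5cbf, 5e83374, 616b310, 61d8879, 6bc19b0, 771ffa8, 7bb2a0e, 87c938b, a658ede, a6f2290, eec23d8}.
a658ede is in that set, so it is an ancestor of 7bb2a0e.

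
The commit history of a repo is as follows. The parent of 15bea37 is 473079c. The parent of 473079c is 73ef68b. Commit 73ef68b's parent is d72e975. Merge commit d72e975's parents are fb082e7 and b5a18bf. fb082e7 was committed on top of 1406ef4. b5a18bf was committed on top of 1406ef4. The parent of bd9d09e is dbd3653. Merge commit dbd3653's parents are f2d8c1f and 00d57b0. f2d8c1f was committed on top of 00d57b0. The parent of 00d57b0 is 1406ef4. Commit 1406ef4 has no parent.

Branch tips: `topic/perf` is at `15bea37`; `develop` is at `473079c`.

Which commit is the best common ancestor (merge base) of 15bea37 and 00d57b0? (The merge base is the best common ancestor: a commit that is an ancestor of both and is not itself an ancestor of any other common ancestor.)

Ancestors of 15bea37: {1406ef4, 15bea37, 473079c, 73ef68b, b5a18bf, d72e975, fb082e7}.
Ancestors of 00d57b0: {00d57b0, 1406ef4}.
Common ancestors: {1406ef4}.
The only common ancestor is 1406ef4, so it is the merge base.

1406ef4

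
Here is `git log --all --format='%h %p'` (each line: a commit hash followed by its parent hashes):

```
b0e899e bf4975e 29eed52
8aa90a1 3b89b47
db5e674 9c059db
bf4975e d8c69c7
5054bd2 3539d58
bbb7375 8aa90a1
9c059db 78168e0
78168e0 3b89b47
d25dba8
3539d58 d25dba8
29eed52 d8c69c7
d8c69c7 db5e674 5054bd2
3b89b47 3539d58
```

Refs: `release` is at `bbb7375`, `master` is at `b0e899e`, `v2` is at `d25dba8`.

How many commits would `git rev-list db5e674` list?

Walking parent pointers from db5e674: reachable set = {3539d58, 3b89b47, 78168e0, 9c059db, d25dba8, db5e674}.
That is 6 commits.

6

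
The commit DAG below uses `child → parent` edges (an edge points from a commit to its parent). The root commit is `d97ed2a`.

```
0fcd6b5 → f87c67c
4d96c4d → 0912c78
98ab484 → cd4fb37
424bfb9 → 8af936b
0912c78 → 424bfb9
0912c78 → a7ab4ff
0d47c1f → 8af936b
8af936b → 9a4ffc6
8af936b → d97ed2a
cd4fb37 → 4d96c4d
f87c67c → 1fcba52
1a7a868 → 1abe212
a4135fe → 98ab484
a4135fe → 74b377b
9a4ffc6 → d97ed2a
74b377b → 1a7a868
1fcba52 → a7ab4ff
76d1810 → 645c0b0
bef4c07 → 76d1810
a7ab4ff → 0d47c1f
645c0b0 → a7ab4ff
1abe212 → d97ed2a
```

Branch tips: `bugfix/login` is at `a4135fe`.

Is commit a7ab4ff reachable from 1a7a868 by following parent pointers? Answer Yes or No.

No

Ancestors of 1a7a868: {1a7a868, 1abe212, d97ed2a}.
a7ab4ff is not in that set, so it is not an ancestor of 1a7a868.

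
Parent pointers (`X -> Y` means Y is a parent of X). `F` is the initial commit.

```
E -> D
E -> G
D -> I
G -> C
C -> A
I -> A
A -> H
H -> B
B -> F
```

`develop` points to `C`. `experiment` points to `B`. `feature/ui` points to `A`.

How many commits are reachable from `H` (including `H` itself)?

3

Walking parent pointers from H: reachable set = {B, F, H}.
That is 3 commits.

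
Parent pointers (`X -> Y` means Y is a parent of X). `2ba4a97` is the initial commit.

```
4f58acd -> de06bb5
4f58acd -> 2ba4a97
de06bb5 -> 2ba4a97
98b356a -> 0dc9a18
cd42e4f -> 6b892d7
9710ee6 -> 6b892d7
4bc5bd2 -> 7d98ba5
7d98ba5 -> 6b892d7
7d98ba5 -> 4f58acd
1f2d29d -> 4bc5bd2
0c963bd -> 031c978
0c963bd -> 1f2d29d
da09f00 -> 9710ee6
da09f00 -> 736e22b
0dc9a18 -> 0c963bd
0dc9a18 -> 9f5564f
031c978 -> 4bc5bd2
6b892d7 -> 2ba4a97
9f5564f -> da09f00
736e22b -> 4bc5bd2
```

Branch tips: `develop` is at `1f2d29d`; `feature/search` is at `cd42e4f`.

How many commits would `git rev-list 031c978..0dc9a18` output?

Reachable from 0dc9a18: {031c978, 0c963bd, 0dc9a18, 1f2d29d, 2ba4a97, 4bc5bd2, 4f58acd, 6b892d7, 736e22b, 7d98ba5, 9710ee6, 9f5564f, da09f00, de06bb5}.
Reachable from 031c978: {031c978, 2ba4a97, 4bc5bd2, 4f58acd, 6b892d7, 7d98ba5, de06bb5}.
In 0dc9a18's history but not 031c978's: {0c963bd, 0dc9a18, 1f2d29d, 736e22b, 9710ee6, 9f5564f, da09f00} — 7 commits.

7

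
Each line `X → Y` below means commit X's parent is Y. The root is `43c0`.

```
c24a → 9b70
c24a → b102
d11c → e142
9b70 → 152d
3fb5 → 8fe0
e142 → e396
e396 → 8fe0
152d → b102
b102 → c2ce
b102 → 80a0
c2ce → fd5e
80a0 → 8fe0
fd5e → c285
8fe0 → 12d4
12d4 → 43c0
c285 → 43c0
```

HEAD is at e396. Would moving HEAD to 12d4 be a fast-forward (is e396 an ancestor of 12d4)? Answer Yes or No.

A fast-forward from e396 to 12d4 is possible iff e396 is an ancestor of 12d4.
Ancestors of 12d4: {12d4, 43c0}.
e396 is not among them, so fast-forward is not possible.

No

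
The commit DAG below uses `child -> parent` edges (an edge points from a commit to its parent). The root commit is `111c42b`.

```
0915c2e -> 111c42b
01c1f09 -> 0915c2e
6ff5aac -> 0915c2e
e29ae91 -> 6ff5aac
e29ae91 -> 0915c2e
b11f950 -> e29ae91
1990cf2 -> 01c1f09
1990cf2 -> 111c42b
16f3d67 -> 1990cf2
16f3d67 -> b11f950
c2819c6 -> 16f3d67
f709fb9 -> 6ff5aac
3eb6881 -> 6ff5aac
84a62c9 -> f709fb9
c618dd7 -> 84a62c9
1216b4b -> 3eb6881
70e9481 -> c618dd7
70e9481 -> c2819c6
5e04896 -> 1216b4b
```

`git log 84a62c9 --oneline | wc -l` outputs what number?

Walking parent pointers from 84a62c9: reachable set = {0915c2e, 111c42b, 6ff5aac, 84a62c9, f709fb9}.
That is 5 commits.

5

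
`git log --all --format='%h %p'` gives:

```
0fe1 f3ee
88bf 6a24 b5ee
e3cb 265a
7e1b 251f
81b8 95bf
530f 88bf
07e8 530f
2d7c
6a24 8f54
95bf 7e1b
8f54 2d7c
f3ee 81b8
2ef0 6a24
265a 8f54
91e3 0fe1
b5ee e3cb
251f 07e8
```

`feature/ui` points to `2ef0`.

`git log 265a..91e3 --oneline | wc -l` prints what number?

Reachable from 91e3: {07e8, 0fe1, 251f, 265a, 2d7c, 530f, 6a24, 7e1b, 81b8, 88bf, 8f54, 91e3, 95bf, b5ee, e3cb, f3ee}.
Reachable from 265a: {265a, 2d7c, 8f54}.
In 91e3's history but not 265a's: {07e8, 0fe1, 251f, 530f, 6a24, 7e1b, 81b8, 88bf, 91e3, 95bf, b5ee, e3cb, f3ee} — 13 commits.

13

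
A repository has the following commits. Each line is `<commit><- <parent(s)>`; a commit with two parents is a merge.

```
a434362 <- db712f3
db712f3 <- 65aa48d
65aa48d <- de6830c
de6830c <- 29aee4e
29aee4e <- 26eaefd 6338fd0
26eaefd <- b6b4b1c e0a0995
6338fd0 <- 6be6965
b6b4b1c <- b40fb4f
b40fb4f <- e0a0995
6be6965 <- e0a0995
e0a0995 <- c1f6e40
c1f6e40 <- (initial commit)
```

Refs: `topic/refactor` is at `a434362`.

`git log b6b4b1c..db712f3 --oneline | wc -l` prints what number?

Reachable from db712f3: {26eaefd, 29aee4e, 6338fd0, 65aa48d, 6be6965, b40fb4f, b6b4b1c, c1f6e40, db712f3, de6830c, e0a0995}.
Reachable from b6b4b1c: {b40fb4f, b6b4b1c, c1f6e40, e0a0995}.
In db712f3's history but not b6b4b1c's: {26eaefd, 29aee4e, 6338fd0, 65aa48d, 6be6965, db712f3, de6830c} — 7 commits.

7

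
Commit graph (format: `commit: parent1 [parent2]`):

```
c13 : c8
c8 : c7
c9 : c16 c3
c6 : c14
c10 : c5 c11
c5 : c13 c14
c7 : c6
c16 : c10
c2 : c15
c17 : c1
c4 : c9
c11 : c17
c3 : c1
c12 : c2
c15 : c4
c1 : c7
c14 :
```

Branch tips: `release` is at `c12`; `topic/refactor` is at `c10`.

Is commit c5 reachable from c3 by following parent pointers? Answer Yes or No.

No

Ancestors of c3: {c1, c14, c3, c6, c7}.
c5 is not in that set, so it is not an ancestor of c3.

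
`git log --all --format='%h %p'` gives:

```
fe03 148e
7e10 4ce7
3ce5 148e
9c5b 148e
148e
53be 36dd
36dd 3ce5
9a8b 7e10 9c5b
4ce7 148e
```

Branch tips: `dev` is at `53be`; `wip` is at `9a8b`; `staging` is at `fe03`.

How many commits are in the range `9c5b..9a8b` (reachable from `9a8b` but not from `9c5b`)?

Reachable from 9a8b: {148e, 4ce7, 7e10, 9a8b, 9c5b}.
Reachable from 9c5b: {148e, 9c5b}.
In 9a8b's history but not 9c5b's: {4ce7, 7e10, 9a8b} — 3 commits.

3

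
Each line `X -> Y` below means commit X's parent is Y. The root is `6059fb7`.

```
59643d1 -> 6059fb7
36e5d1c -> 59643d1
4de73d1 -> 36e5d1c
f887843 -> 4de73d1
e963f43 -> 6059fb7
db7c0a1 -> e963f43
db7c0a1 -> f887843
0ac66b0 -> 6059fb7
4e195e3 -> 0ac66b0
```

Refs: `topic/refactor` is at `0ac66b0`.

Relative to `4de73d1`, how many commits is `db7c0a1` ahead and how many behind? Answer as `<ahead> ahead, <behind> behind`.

Reachable from db7c0a1: {36e5d1c, 4de73d1, 59643d1, 6059fb7, db7c0a1, e963f43, f887843}.
Reachable from 4de73d1: {36e5d1c, 4de73d1, 59643d1, 6059fb7}.
Only in db7c0a1's history (ahead): {db7c0a1, e963f43, f887843} — 3.
Only in 4de73d1's history (behind): {} — 0.

3 ahead, 0 behind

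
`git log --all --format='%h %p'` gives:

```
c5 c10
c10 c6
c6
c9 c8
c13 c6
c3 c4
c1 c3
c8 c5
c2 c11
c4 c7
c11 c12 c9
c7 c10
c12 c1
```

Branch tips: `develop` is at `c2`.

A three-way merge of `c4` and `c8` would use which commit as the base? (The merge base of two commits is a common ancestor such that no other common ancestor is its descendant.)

Ancestors of c4: {c10, c4, c6, c7}.
Ancestors of c8: {c10, c5, c6, c8}.
Common ancestors: {c10, c6}.
Among these, c10 is not an ancestor of any other common ancestor — it is the merge base.

c10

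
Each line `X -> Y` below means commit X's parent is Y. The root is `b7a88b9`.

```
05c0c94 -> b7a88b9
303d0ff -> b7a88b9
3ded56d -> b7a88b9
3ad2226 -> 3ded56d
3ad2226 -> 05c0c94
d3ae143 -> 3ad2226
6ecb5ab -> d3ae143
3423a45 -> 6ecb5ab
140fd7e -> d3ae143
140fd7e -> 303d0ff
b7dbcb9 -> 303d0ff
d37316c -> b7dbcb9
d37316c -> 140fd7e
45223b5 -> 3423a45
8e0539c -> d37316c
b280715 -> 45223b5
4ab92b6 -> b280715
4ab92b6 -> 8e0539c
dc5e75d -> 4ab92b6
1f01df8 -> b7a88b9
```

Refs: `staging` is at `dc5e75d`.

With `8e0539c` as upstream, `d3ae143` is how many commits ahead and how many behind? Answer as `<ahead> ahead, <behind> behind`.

0 ahead, 5 behind

Reachable from d3ae143: {05c0c94, 3ad2226, 3ded56d, b7a88b9, d3ae143}.
Reachable from 8e0539c: {05c0c94, 140fd7e, 303d0ff, 3ad2226, 3ded56d, 8e0539c, b7a88b9, b7dbcb9, d37316c, d3ae143}.
Only in d3ae143's history (ahead): {} — 0.
Only in 8e0539c's history (behind): {140fd7e, 303d0ff, 8e0539c, b7dbcb9, d37316c} — 5.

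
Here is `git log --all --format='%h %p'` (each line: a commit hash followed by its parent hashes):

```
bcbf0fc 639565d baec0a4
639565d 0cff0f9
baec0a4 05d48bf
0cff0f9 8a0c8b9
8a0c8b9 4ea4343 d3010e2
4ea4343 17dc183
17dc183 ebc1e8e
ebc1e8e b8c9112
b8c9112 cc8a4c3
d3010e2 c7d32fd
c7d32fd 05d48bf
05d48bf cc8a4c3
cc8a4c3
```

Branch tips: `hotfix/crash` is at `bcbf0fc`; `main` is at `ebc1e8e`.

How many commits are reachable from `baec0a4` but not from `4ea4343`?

Reachable from baec0a4: {05d48bf, baec0a4, cc8a4c3}.
Reachable from 4ea4343: {17dc183, 4ea4343, b8c9112, cc8a4c3, ebc1e8e}.
In baec0a4's history but not 4ea4343's: {05d48bf, baec0a4} — 2 commits.

2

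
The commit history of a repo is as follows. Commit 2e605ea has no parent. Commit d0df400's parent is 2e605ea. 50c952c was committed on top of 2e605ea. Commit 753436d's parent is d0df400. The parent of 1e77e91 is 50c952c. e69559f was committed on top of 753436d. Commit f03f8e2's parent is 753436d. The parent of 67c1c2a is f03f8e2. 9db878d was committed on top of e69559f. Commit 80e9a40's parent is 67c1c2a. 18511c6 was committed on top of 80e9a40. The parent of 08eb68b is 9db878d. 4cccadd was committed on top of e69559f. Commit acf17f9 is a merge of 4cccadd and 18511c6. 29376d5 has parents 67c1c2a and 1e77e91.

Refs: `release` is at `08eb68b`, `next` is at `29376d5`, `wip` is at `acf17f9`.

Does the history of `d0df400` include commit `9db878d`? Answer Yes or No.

Ancestors of d0df400: {2e605ea, d0df400}.
9db878d is not in that set, so it is not an ancestor of d0df400.

No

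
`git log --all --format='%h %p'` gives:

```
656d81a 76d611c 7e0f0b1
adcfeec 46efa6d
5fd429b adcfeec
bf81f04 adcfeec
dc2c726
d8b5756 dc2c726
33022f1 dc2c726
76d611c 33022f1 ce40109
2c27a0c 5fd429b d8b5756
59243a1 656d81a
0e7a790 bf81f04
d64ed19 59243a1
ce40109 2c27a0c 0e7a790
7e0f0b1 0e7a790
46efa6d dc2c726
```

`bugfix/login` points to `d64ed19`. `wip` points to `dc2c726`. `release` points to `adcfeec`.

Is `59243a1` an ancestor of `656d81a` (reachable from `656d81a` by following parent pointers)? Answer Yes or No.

No

Ancestors of 656d81a: {0e7a790, 2c27a0c, 33022f1, 46efa6d, 5fd429b, 656d81a, 76d611c, 7e0f0b1, adcfeec, bf81f04, ce40109, d8b5756, dc2c726}.
59243a1 is not in that set, so it is not an ancestor of 656d81a.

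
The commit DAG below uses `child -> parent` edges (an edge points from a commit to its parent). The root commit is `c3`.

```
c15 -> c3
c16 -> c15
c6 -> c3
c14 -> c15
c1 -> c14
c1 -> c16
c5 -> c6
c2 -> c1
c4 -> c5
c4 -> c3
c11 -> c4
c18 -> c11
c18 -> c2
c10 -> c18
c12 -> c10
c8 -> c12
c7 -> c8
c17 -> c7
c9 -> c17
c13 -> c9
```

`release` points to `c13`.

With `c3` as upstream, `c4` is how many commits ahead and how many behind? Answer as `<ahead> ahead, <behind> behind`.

3 ahead, 0 behind

Reachable from c4: {c3, c4, c5, c6}.
Reachable from c3: {c3}.
Only in c4's history (ahead): {c4, c5, c6} — 3.
Only in c3's history (behind): {} — 0.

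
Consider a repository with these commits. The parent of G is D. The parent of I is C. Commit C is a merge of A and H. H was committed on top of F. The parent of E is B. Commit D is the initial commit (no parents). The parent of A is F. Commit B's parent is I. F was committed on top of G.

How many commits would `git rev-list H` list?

Walking parent pointers from H: reachable set = {D, F, G, H}.
That is 4 commits.

4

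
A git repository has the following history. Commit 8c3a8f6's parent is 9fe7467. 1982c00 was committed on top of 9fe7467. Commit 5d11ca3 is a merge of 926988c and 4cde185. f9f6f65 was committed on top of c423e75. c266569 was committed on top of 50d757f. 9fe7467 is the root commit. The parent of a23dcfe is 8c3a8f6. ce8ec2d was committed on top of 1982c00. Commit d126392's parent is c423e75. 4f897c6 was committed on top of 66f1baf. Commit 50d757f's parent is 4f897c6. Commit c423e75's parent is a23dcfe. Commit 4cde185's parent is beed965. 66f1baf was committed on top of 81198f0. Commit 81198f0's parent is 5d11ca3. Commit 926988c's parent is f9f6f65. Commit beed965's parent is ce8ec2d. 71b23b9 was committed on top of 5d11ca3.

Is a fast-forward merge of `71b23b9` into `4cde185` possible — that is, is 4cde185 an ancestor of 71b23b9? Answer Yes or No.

A fast-forward from 4cde185 to 71b23b9 is possible iff 4cde185 is an ancestor of 71b23b9.
Ancestors of 71b23b9: {1982c00, 4cde185, 5d11ca3, 71b23b9, 8c3a8f6, 926988c, 9fe7467, a23dcfe, beed965, c423e75, ce8ec2d, f9f6f65}.
4cde185 is among them, so fast-forward is possible.

Yes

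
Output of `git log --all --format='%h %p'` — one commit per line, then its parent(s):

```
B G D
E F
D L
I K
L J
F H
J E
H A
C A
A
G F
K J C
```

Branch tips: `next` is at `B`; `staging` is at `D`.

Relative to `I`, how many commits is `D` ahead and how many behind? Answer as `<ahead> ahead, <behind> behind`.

2 ahead, 3 behind

Reachable from D: {A, D, E, F, H, J, L}.
Reachable from I: {A, C, E, F, H, I, J, K}.
Only in D's history (ahead): {D, L} — 2.
Only in I's history (behind): {C, I, K} — 3.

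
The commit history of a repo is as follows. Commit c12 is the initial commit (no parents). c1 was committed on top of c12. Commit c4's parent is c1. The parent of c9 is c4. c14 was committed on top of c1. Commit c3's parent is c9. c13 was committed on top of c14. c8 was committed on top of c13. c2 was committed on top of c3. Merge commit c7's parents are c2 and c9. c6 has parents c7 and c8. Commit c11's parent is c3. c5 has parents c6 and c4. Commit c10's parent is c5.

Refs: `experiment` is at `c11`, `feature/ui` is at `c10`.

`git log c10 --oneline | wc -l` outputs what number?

Walking parent pointers from c10: reachable set = {c1, c10, c12, c13, c14, c2, c3, c4, c5, c6, c7, c8, c9}.
That is 13 commits.

13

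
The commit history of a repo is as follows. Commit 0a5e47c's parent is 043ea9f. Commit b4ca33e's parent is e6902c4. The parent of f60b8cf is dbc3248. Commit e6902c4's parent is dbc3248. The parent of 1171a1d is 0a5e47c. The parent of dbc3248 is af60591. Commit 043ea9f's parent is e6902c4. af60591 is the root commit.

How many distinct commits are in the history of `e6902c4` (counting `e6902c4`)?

3

Walking parent pointers from e6902c4: reachable set = {af60591, dbc3248, e6902c4}.
That is 3 commits.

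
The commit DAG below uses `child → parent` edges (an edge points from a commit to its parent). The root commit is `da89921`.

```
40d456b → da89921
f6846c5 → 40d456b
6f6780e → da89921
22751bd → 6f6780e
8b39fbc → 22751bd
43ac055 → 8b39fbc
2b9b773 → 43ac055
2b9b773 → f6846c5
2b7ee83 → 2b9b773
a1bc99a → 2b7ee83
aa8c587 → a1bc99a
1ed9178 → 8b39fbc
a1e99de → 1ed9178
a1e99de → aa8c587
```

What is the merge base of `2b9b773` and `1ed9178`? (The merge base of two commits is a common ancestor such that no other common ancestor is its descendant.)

8b39fbc

Ancestors of 2b9b773: {22751bd, 2b9b773, 40d456b, 43ac055, 6f6780e, 8b39fbc, da89921, f6846c5}.
Ancestors of 1ed9178: {1ed9178, 22751bd, 6f6780e, 8b39fbc, da89921}.
Common ancestors: {22751bd, 6f6780e, 8b39fbc, da89921}.
Among these, 8b39fbc is not an ancestor of any other common ancestor — it is the merge base.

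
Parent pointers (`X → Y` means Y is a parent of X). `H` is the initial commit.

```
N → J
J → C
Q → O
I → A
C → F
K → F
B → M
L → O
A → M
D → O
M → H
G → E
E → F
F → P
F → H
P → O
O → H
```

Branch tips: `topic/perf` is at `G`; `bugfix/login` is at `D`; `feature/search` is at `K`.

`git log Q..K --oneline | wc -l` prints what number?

3

Reachable from K: {F, H, K, O, P}.
Reachable from Q: {H, O, Q}.
In K's history but not Q's: {F, K, P} — 3 commits.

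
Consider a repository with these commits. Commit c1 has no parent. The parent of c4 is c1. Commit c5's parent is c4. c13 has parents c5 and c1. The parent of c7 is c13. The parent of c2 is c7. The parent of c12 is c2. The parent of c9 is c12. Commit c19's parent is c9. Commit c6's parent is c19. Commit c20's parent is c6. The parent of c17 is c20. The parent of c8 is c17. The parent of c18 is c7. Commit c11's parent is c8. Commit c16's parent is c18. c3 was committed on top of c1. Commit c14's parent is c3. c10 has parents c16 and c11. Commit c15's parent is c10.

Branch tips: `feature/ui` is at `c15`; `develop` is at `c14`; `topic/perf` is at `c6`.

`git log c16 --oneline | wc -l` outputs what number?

7

Walking parent pointers from c16: reachable set = {c1, c13, c16, c18, c4, c5, c7}.
That is 7 commits.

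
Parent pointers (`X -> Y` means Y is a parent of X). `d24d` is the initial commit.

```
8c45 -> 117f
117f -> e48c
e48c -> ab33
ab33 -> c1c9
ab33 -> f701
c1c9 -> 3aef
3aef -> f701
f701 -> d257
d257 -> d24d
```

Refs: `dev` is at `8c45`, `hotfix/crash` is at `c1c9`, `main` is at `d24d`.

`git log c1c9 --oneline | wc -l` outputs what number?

Walking parent pointers from c1c9: reachable set = {3aef, c1c9, d24d, d257, f701}.
That is 5 commits.

5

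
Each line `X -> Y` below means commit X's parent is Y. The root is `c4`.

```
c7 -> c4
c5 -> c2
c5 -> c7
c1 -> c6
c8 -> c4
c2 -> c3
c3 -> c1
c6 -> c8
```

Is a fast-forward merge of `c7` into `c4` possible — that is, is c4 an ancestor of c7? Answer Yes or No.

Yes

A fast-forward from c4 to c7 is possible iff c4 is an ancestor of c7.
Ancestors of c7: {c4, c7}.
c4 is among them, so fast-forward is possible.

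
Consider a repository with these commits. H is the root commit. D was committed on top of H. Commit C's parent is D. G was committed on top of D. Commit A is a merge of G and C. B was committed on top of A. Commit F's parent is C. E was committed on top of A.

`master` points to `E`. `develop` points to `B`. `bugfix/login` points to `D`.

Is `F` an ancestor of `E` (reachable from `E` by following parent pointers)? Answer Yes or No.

No

Ancestors of E: {A, C, D, E, G, H}.
F is not in that set, so it is not an ancestor of E.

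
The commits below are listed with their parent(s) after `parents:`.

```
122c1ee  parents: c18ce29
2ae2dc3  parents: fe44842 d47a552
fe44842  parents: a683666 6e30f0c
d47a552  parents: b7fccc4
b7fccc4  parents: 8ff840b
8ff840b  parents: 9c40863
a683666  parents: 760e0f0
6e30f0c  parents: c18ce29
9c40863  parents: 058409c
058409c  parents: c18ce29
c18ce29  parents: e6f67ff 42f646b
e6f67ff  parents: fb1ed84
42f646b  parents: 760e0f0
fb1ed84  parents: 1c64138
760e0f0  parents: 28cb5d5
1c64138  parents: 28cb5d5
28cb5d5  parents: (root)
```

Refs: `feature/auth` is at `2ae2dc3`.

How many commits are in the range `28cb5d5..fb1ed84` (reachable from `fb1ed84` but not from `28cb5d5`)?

2

Reachable from fb1ed84: {1c64138, 28cb5d5, fb1ed84}.
Reachable from 28cb5d5: {28cb5d5}.
In fb1ed84's history but not 28cb5d5's: {1c64138, fb1ed84} — 2 commits.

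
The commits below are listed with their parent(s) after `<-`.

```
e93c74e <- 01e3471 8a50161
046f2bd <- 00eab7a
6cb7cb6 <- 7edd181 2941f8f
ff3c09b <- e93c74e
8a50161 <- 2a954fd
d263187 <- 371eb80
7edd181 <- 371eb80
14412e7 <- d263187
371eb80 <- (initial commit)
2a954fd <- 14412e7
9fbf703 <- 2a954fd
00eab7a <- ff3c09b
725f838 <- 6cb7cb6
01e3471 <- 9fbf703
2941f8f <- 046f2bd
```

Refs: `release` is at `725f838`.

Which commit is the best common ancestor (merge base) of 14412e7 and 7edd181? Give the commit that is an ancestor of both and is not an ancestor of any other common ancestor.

371eb80

Ancestors of 14412e7: {14412e7, 371eb80, d263187}.
Ancestors of 7edd181: {371eb80, 7edd181}.
Common ancestors: {371eb80}.
The only common ancestor is 371eb80, so it is the merge base.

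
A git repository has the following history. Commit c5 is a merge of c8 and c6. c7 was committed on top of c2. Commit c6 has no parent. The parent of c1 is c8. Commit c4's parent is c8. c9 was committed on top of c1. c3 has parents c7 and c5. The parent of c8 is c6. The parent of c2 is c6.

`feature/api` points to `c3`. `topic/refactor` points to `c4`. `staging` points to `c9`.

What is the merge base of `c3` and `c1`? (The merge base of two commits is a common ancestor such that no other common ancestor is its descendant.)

Ancestors of c3: {c2, c3, c5, c6, c7, c8}.
Ancestors of c1: {c1, c6, c8}.
Common ancestors: {c6, c8}.
Among these, c8 is not an ancestor of any other common ancestor — it is the merge base.

c8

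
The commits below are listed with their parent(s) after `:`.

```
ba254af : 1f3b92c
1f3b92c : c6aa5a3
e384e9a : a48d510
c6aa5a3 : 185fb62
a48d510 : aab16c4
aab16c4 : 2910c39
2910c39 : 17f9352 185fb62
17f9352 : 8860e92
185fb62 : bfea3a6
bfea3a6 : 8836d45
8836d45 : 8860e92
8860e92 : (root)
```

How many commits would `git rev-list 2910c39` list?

Walking parent pointers from 2910c39: reachable set = {17f9352, 185fb62, 2910c39, 8836d45, 8860e92, bfea3a6}.
That is 6 commits.

6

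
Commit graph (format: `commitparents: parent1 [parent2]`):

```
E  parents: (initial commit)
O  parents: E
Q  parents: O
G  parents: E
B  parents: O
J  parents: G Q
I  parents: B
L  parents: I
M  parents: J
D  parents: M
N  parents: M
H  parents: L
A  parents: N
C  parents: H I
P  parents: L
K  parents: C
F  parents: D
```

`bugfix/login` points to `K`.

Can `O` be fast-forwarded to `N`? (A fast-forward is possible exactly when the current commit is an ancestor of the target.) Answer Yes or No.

A fast-forward from O to N is possible iff O is an ancestor of N.
Ancestors of N: {E, G, J, M, N, O, Q}.
O is among them, so fast-forward is possible.

Yes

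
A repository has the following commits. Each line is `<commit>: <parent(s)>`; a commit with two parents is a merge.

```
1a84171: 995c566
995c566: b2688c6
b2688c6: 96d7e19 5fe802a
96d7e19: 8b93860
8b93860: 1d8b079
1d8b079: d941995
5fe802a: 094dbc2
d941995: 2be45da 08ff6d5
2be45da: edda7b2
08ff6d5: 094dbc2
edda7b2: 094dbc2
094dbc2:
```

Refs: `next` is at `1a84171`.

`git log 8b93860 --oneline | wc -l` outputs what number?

Walking parent pointers from 8b93860: reachable set = {08ff6d5, 094dbc2, 1d8b079, 2be45da, 8b93860, d941995, edda7b2}.
That is 7 commits.

7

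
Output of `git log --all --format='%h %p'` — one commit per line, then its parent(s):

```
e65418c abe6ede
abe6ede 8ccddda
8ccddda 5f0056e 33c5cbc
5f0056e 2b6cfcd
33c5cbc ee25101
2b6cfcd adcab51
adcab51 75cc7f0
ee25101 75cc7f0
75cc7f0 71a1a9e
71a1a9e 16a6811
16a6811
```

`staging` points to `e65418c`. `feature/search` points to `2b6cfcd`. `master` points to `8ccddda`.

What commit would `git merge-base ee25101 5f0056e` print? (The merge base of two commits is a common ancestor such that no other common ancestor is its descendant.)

75cc7f0

Ancestors of ee25101: {16a6811, 71a1a9e, 75cc7f0, ee25101}.
Ancestors of 5f0056e: {16a6811, 2b6cfcd, 5f0056e, 71a1a9e, 75cc7f0, adcab51}.
Common ancestors: {16a6811, 71a1a9e, 75cc7f0}.
Among these, 75cc7f0 is not an ancestor of any other common ancestor — it is the merge base.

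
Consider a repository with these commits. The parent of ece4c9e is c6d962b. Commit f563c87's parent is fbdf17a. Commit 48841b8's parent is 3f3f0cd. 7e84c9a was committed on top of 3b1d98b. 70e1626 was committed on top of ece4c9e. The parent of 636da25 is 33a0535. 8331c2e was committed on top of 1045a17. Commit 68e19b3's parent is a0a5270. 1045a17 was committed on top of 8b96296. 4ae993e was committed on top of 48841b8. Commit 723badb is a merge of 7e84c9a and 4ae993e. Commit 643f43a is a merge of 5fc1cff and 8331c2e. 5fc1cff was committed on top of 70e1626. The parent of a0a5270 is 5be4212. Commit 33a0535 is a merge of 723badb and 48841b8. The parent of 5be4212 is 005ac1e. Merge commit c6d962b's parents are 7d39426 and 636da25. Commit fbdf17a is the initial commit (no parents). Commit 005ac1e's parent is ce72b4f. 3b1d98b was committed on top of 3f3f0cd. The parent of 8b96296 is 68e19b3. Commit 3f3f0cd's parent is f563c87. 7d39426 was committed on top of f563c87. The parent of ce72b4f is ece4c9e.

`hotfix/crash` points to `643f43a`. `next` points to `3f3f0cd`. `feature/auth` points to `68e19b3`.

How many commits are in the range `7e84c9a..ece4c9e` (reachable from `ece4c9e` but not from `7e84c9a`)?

Reachable from ece4c9e: {33a0535, 3b1d98b, 3f3f0cd, 48841b8, 4ae993e, 636da25, 723badb, 7d39426, 7e84c9a, c6d962b, ece4c9e, f563c87, fbdf17a}.
Reachable from 7e84c9a: {3b1d98b, 3f3f0cd, 7e84c9a, f563c87, fbdf17a}.
In ece4c9e's history but not 7e84c9a's: {33a0535, 48841b8, 4ae993e, 636da25, 723badb, 7d39426, c6d962b, ece4c9e} — 8 commits.

8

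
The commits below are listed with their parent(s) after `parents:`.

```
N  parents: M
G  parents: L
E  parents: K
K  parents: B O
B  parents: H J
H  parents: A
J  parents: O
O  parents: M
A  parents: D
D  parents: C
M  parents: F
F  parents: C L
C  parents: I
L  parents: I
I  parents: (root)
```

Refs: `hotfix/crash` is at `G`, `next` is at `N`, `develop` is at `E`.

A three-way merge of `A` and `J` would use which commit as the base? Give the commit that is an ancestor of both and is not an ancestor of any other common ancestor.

C

Ancestors of A: {A, C, D, I}.
Ancestors of J: {C, F, I, J, L, M, O}.
Common ancestors: {C, I}.
Among these, C is not an ancestor of any other common ancestor — it is the merge base.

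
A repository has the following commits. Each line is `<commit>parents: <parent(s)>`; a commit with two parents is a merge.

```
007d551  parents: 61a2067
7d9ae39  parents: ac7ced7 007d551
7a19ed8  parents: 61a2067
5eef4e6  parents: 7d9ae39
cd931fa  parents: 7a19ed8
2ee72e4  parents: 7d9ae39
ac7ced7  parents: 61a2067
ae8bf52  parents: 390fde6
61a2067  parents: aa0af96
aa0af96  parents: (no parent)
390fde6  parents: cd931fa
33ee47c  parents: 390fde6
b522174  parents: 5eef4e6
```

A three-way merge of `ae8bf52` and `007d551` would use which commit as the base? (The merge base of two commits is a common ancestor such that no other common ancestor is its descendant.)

61a2067

Ancestors of ae8bf52: {390fde6, 61a2067, 7a19ed8, aa0af96, ae8bf52, cd931fa}.
Ancestors of 007d551: {007d551, 61a2067, aa0af96}.
Common ancestors: {61a2067, aa0af96}.
Among these, 61a2067 is not an ancestor of any other common ancestor — it is the merge base.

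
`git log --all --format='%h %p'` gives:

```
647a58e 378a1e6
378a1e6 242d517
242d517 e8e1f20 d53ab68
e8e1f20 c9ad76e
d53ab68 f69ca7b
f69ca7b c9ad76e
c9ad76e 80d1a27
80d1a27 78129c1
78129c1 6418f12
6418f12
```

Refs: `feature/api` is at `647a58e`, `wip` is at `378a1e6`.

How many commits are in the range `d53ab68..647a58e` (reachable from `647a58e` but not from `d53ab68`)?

Reachable from 647a58e: {242d517, 378a1e6, 6418f12, 647a58e, 78129c1, 80d1a27, c9ad76e, d53ab68, e8e1f20, f69ca7b}.
Reachable from d53ab68: {6418f12, 78129c1, 80d1a27, c9ad76e, d53ab68, f69ca7b}.
In 647a58e's history but not d53ab68's: {242d517, 378a1e6, 647a58e, e8e1f20} — 4 commits.

4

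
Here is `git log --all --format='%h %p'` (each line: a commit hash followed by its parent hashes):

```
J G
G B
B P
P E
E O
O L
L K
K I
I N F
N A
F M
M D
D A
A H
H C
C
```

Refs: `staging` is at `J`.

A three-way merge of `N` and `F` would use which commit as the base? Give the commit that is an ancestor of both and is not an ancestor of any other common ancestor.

A

Ancestors of N: {A, C, H, N}.
Ancestors of F: {A, C, D, F, H, M}.
Common ancestors: {A, C, H}.
Among these, A is not an ancestor of any other common ancestor — it is the merge base.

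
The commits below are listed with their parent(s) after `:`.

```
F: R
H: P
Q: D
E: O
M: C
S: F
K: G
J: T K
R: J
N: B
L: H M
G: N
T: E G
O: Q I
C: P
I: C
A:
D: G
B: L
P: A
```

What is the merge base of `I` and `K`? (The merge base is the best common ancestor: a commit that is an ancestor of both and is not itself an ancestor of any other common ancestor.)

C

Ancestors of I: {A, C, I, P}.
Ancestors of K: {A, B, C, G, H, K, L, M, N, P}.
Common ancestors: {A, C, P}.
Among these, C is not an ancestor of any other common ancestor — it is the merge base.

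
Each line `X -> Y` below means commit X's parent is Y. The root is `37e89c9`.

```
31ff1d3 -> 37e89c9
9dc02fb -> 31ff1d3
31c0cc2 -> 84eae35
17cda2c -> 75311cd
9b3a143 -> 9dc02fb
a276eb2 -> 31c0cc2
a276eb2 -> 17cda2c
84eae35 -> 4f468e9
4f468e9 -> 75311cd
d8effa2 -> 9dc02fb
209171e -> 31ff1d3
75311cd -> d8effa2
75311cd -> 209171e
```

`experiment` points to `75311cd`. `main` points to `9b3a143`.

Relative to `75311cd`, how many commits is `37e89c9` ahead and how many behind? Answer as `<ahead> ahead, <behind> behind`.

0 ahead, 5 behind

Reachable from 37e89c9: {37e89c9}.
Reachable from 75311cd: {209171e, 31ff1d3, 37e89c9, 75311cd, 9dc02fb, d8effa2}.
Only in 37e89c9's history (ahead): {} — 0.
Only in 75311cd's history (behind): {209171e, 31ff1d3, 75311cd, 9dc02fb, d8effa2} — 5.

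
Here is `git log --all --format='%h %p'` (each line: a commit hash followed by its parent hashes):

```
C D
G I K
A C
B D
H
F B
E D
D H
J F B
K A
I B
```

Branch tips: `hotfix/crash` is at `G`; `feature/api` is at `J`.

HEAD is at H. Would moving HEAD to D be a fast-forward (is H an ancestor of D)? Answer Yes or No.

A fast-forward from H to D is possible iff H is an ancestor of D.
Ancestors of D: {D, H}.
H is among them, so fast-forward is possible.

Yes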